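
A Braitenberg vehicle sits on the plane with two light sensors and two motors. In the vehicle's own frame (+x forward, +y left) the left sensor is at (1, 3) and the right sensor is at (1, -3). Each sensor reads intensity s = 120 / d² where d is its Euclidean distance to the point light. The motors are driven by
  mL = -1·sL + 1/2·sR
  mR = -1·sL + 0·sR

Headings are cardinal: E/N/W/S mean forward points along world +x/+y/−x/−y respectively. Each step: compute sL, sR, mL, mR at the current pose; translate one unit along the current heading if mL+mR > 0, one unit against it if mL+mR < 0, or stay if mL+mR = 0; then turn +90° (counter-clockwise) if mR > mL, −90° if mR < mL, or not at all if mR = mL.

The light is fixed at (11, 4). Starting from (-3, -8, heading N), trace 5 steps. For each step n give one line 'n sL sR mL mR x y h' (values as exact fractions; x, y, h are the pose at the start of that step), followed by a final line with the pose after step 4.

0 12/41 60/121 -222/4961 -12/41 -3 -8 N
1 120/269 24/85 -6972/22865 -120/269 -3 -9 E
2 6/17 3/13 -105/442 -6/17 -4 -9 S
3 120/481 120/337 -11580/162097 -120/481 -4 -8 W
4 12/41 60/121 -222/4961 -12/41 -3 -8 N
final -3 -9 E

n=0: pose=(-3,-8,N); sL=12/41, sR=60/121; mL=-222/4961, mR=-12/41; mL+mR=-1674/4961 → advance -1; mR−mL=-30/121 → turn -1·90°
n=1: pose=(-3,-9,E); sL=120/269, sR=24/85; mL=-6972/22865, mR=-120/269; mL+mR=-17172/22865 → advance -1; mR−mL=-12/85 → turn -1·90°
n=2: pose=(-4,-9,S); sL=6/17, sR=3/13; mL=-105/442, mR=-6/17; mL+mR=-261/442 → advance -1; mR−mL=-3/26 → turn -1·90°
n=3: pose=(-4,-8,W); sL=120/481, sR=120/337; mL=-11580/162097, mR=-120/481; mL+mR=-52020/162097 → advance -1; mR−mL=-60/337 → turn -1·90°
n=4: pose=(-3,-8,N); sL=12/41, sR=60/121; mL=-222/4961, mR=-12/41; mL+mR=-1674/4961 → advance -1; mR−mL=-30/121 → turn -1·90°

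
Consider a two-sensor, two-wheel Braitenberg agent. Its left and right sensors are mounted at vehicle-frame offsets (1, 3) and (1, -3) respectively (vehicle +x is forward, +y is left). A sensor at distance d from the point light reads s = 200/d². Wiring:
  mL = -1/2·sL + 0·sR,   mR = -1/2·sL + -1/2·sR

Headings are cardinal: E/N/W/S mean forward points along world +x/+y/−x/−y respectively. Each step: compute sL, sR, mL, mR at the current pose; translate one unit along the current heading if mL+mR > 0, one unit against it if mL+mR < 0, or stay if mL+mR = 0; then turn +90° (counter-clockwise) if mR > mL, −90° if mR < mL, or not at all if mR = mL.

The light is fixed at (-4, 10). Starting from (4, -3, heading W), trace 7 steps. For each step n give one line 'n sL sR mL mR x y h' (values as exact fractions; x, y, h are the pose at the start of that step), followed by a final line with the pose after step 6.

n=0: pose=(4,-3,W); sL=40/61, sR=200/149; mL=-20/61, mR=-9080/9089; mL+mR=-12060/9089 → advance -1; mR−mL=-100/149 → turn -1·90°
n=1: pose=(5,-3,N); sL=10/9, sR=25/36; mL=-5/9, mR=-65/72; mL+mR=-35/24 → advance -1; mR−mL=-25/72 → turn -1·90°
n=2: pose=(5,-4,E); sL=200/221, sR=200/389; mL=-100/221, mR=-61000/85969; mL+mR=-99900/85969 → advance -1; mR−mL=-100/389 → turn -1·90°
n=3: pose=(4,-4,S); sL=100/173, sR=4/5; mL=-50/173, mR=-596/865; mL+mR=-846/865 → advance -1; mR−mL=-2/5 → turn -1·90°
n=4: pose=(4,-3,W); sL=40/61, sR=200/149; mL=-20/61, mR=-9080/9089; mL+mR=-12060/9089 → advance -1; mR−mL=-100/149 → turn -1·90°
n=5: pose=(5,-3,N); sL=10/9, sR=25/36; mL=-5/9, mR=-65/72; mL+mR=-35/24 → advance -1; mR−mL=-25/72 → turn -1·90°
n=6: pose=(5,-4,E); sL=200/221, sR=200/389; mL=-100/221, mR=-61000/85969; mL+mR=-99900/85969 → advance -1; mR−mL=-100/389 → turn -1·90°

0 40/61 200/149 -20/61 -9080/9089 4 -3 W
1 10/9 25/36 -5/9 -65/72 5 -3 N
2 200/221 200/389 -100/221 -61000/85969 5 -4 E
3 100/173 4/5 -50/173 -596/865 4 -4 S
4 40/61 200/149 -20/61 -9080/9089 4 -3 W
5 10/9 25/36 -5/9 -65/72 5 -3 N
6 200/221 200/389 -100/221 -61000/85969 5 -4 E
final 4 -4 S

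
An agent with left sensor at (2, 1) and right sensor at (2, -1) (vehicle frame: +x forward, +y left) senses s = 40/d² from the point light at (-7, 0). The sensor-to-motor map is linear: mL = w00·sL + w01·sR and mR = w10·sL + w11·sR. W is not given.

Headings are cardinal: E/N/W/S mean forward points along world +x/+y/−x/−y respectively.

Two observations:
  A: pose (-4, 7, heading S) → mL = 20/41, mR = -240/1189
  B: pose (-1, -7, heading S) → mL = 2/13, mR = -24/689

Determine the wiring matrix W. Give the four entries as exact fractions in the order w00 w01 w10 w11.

1/2 0 1/2 -1/2

obs A: pose=(-4,7,S) → sL=40/41, sR=40/29, mL=20/41, mR=-240/1189
obs B: pose=(-1,-7,S) → sL=4/13, sR=20/53, mL=2/13, mR=-24/689
sensor matrix S = [[40/41, 40/29], [4/13, 20/53]]; det S = -46080/819221
solve [mL_A; mL_B] = S·[w00; w01] and [mR_A; mR_B] = S·[w10; w11]:
  w00 = 1/2, w01 = 0, w10 = 1/2, w11 = -1/2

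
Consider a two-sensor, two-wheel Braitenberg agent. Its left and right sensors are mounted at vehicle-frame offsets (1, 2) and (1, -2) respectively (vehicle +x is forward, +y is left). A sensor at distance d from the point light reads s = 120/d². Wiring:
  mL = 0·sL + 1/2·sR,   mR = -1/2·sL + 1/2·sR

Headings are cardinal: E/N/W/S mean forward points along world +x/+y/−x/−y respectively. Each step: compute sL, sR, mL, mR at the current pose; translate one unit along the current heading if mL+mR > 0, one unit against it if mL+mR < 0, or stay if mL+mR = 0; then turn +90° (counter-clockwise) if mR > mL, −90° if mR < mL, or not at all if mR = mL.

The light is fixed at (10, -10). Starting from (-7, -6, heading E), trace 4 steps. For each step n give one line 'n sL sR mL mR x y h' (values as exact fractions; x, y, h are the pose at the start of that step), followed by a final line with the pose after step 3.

0 30/73 6/13 3/13 24/949 -7 -6 E
1 24/41 40/111 20/111 -512/4551 -6 -6 S
2 12/29 60/157 30/157 -72/4553 -6 -7 W
3 120/377 120/241 60/241 8160/90857 -7 -7 N
final -7 -6 E

n=0: pose=(-7,-6,E); sL=30/73, sR=6/13; mL=3/13, mR=24/949; mL+mR=243/949 → advance +1; mR−mL=-15/73 → turn -1·90°
n=1: pose=(-6,-6,S); sL=24/41, sR=40/111; mL=20/111, mR=-512/4551; mL+mR=308/4551 → advance +1; mR−mL=-12/41 → turn -1·90°
n=2: pose=(-6,-7,W); sL=12/29, sR=60/157; mL=30/157, mR=-72/4553; mL+mR=798/4553 → advance +1; mR−mL=-6/29 → turn -1·90°
n=3: pose=(-7,-7,N); sL=120/377, sR=120/241; mL=60/241, mR=8160/90857; mL+mR=30780/90857 → advance +1; mR−mL=-60/377 → turn -1·90°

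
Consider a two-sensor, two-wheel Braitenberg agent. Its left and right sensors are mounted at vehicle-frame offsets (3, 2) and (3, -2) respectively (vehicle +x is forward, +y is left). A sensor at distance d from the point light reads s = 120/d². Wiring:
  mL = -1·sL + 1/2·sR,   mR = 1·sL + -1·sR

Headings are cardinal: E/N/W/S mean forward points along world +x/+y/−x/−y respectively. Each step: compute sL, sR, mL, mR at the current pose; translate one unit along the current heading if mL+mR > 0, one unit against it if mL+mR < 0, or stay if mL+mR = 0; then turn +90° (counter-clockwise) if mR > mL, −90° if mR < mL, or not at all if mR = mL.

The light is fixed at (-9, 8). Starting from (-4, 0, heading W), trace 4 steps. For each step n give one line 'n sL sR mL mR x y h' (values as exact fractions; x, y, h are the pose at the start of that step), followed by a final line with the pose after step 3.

0 15/13 3 9/26 -24/13 -4 0 W
1 120/41 120/89 -8220/3649 5760/3649 -3 0 N
2 12/13 60/29 42/377 -432/377 -3 -1 W
3 120/61 40/39 -3460/2379 2240/2379 -2 -1 N
final -2 -2 W

n=0: pose=(-4,0,W); sL=15/13, sR=3; mL=9/26, mR=-24/13; mL+mR=-3/2 → advance -1; mR−mL=-57/26 → turn -1·90°
n=1: pose=(-3,0,N); sL=120/41, sR=120/89; mL=-8220/3649, mR=5760/3649; mL+mR=-60/89 → advance -1; mR−mL=13980/3649 → turn +1·90°
n=2: pose=(-3,-1,W); sL=12/13, sR=60/29; mL=42/377, mR=-432/377; mL+mR=-30/29 → advance -1; mR−mL=-474/377 → turn -1·90°
n=3: pose=(-2,-1,N); sL=120/61, sR=40/39; mL=-3460/2379, mR=2240/2379; mL+mR=-20/39 → advance -1; mR−mL=1900/793 → turn +1·90°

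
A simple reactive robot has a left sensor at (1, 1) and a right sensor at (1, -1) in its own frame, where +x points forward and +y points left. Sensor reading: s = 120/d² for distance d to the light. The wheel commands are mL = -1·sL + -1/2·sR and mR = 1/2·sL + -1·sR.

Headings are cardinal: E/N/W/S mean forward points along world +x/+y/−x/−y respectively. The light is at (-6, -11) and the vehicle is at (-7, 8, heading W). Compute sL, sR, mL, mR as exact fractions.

left sensor world pos  = (-8, 7); dL² = 328
right sensor world pos = (-8, 9); dR² = 404
sL = 120/328 = 15/41
sR = 120/404 = 30/101
mL = -1·sL + -1/2·sR = -2130/4141
mR = 1/2·sL + -1·sR = -945/8282

15/41 30/101 -2130/4141 -945/8282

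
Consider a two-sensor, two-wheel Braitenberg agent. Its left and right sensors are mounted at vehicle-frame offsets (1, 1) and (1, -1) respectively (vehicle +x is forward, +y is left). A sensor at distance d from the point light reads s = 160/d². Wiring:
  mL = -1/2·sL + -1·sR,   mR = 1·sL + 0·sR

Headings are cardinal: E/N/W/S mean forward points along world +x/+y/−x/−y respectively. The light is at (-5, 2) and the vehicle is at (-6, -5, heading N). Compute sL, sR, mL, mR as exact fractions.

left sensor world pos  = (-7, -4); dL² = 40
right sensor world pos = (-5, -4); dR² = 36
sL = 160/40 = 4
sR = 160/36 = 40/9
mL = -1/2·sL + -1·sR = -58/9
mR = 1·sL + 0·sR = 4

4 40/9 -58/9 4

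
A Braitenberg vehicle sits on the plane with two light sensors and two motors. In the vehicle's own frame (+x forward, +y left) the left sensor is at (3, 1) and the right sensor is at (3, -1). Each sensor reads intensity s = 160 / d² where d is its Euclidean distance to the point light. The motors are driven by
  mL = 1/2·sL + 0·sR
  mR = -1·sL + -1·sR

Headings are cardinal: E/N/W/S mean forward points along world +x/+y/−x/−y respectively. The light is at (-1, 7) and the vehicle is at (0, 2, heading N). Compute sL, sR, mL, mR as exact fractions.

left sensor world pos  = (-1, 5); dL² = 4
right sensor world pos = (1, 5); dR² = 8
sL = 160/4 = 40
sR = 160/8 = 20
mL = 1/2·sL + 0·sR = 20
mR = -1·sL + -1·sR = -60

40 20 20 -60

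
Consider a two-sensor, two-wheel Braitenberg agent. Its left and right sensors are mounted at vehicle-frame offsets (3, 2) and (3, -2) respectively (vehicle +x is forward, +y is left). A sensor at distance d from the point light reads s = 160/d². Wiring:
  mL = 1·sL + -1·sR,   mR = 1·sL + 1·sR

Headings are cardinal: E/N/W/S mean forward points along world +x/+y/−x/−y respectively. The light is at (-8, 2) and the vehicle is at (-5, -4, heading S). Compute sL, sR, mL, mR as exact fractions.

80/53 80/41 -960/2173 7520/2173

left sensor world pos  = (-3, -7); dL² = 106
right sensor world pos = (-7, -7); dR² = 82
sL = 160/106 = 80/53
sR = 160/82 = 80/41
mL = 1·sL + -1·sR = -960/2173
mR = 1·sL + 1·sR = 7520/2173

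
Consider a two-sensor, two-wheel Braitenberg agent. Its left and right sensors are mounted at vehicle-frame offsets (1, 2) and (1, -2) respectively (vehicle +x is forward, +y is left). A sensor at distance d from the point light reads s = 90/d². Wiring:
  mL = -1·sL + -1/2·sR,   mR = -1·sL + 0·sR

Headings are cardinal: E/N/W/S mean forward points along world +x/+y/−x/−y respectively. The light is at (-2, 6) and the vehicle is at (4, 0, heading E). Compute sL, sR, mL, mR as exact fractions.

18/13 90/113 -2619/1469 -18/13

left sensor world pos  = (5, 2); dL² = 65
right sensor world pos = (5, -2); dR² = 113
sL = 90/65 = 18/13
sR = 90/113 = 90/113
mL = -1·sL + -1/2·sR = -2619/1469
mR = -1·sL + 0·sR = -18/13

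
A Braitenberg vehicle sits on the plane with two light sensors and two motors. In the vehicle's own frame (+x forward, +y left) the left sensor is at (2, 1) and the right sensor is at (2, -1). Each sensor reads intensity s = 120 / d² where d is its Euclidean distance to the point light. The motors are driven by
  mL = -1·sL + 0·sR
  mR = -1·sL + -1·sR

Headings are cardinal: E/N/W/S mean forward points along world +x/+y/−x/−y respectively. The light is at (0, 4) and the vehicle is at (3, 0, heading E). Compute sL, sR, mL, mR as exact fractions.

left sensor world pos  = (5, 1); dL² = 34
right sensor world pos = (5, -1); dR² = 50
sL = 120/34 = 60/17
sR = 120/50 = 12/5
mL = -1·sL + 0·sR = -60/17
mR = -1·sL + -1·sR = -504/85

60/17 12/5 -60/17 -504/85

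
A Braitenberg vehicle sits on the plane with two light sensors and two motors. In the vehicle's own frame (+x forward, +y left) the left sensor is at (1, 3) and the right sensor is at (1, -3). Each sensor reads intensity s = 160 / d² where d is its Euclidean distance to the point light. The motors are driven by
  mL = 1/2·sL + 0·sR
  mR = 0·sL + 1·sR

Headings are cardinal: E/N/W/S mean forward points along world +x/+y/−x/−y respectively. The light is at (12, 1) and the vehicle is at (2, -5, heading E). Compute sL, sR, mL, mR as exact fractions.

left sensor world pos  = (3, -2); dL² = 90
right sensor world pos = (3, -8); dR² = 162
sL = 160/90 = 16/9
sR = 160/162 = 80/81
mL = 1/2·sL + 0·sR = 8/9
mR = 0·sL + 1·sR = 80/81

16/9 80/81 8/9 80/81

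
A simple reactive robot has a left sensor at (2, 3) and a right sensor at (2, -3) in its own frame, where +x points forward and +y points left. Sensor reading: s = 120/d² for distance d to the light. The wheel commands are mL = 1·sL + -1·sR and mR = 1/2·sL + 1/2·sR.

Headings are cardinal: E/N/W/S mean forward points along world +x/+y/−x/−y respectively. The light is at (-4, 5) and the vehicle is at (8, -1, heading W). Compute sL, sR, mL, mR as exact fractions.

120/181 120/109 -8640/19729 17400/19729

left sensor world pos  = (6, -4); dL² = 181
right sensor world pos = (6, 2); dR² = 109
sL = 120/181 = 120/181
sR = 120/109 = 120/109
mL = 1·sL + -1·sR = -8640/19729
mR = 1/2·sL + 1/2·sR = 17400/19729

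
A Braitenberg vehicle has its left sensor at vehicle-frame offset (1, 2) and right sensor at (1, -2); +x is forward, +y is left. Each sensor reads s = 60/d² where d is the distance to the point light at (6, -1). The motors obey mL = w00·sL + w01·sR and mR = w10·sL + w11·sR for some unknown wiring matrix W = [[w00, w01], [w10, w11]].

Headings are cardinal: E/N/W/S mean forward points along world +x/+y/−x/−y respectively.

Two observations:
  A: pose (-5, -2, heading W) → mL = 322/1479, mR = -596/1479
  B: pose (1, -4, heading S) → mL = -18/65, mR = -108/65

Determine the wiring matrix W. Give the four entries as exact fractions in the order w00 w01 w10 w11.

obs A: pose=(-5,-2,W) → sL=20/51, sR=12/29, mL=322/1479, mR=-596/1479
obs B: pose=(1,-4,S) → sL=12/5, sR=12/13, mL=-18/65, mR=-108/65
sensor matrix S = [[20/51, 12/29], [12/5, 12/13]]; det S = -20224/32045
solve [mL_A; mL_B] = S·[w00; w01] and [mR_A; mR_B] = S·[w10; w11]:
  w00 = -1/2, w01 = 1, w10 = -1/2, w11 = -1/2

-1/2 1 -1/2 -1/2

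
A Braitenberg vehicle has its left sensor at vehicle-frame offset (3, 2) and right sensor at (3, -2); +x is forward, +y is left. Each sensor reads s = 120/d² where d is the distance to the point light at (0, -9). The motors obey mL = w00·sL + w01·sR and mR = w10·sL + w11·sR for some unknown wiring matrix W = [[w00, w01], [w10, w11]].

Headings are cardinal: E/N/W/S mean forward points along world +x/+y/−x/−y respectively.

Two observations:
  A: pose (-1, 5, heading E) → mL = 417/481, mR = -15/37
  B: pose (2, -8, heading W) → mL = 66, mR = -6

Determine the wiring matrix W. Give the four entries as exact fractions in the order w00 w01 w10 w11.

obs A: pose=(-1,5,E) → sL=6/13, sR=30/37, mL=417/481, mR=-15/37
obs B: pose=(2,-8,W) → sL=60, sR=12, mL=66, mR=-6
sensor matrix S = [[6/13, 30/37], [60, 12]]; det S = -20736/481
solve [mL_A; mL_B] = S·[w00; w01] and [mR_A; mR_B] = S·[w10; w11]:
  w00 = 1, w01 = 1/2, w10 = 0, w11 = -1/2

1 1/2 0 -1/2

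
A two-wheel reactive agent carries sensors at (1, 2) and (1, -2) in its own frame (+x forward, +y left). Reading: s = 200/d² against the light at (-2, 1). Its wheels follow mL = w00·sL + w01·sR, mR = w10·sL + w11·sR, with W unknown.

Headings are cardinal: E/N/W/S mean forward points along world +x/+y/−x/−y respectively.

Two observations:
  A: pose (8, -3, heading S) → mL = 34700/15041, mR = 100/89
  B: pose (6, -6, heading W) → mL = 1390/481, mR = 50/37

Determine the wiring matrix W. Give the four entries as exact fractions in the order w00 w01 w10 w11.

1 1/2 0 1/2

obs A: pose=(8,-3,S) → sL=200/169, sR=200/89, mL=34700/15041, mR=100/89
obs B: pose=(6,-6,W) → sL=20/13, sR=100/37, mL=1390/481, mR=50/37
sensor matrix S = [[200/169, 200/89], [20/13, 100/37]]; det S = -144000/556517
solve [mL_A; mL_B] = S·[w00; w01] and [mR_A; mR_B] = S·[w10; w11]:
  w00 = 1, w01 = 1/2, w10 = 0, w11 = 1/2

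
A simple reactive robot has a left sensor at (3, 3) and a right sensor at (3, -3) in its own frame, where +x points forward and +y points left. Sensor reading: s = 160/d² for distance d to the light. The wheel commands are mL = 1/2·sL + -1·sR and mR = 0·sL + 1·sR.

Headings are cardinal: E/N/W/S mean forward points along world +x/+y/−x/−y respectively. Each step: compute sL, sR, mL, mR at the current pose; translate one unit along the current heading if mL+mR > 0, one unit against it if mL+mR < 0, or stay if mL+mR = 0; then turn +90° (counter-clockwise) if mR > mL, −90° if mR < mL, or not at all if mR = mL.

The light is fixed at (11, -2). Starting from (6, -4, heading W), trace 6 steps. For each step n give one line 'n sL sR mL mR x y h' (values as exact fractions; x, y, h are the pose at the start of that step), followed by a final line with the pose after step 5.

n=0: pose=(6,-4,W); sL=160/89, sR=32/13; mL=-1808/1157, mR=32/13; mL+mR=80/89 → advance +1; mR−mL=4656/1157 → turn +1·90°
n=1: pose=(5,-4,S); sL=80/17, sR=80/53; mL=760/901, mR=80/53; mL+mR=40/17 → advance +1; mR−mL=600/901 → turn +1·90°
n=2: pose=(5,-5,E); sL=160/9, sR=32/9; mL=16/3, mR=32/9; mL+mR=80/9 → advance +1; mR−mL=-16/9 → turn -1·90°
n=3: pose=(6,-5,S); sL=4, sR=8/5; mL=2/5, mR=8/5; mL+mR=2 → advance +1; mR−mL=6/5 → turn +1·90°
n=4: pose=(6,-6,E); sL=32, sR=160/53; mL=688/53, mR=160/53; mL+mR=16 → advance +1; mR−mL=-528/53 → turn -1·90°
n=5: pose=(7,-6,S); sL=16/5, sR=80/49; mL=-8/245, mR=80/49; mL+mR=8/5 → advance +1; mR−mL=408/245 → turn +1·90°

0 160/89 32/13 -1808/1157 32/13 6 -4 W
1 80/17 80/53 760/901 80/53 5 -4 S
2 160/9 32/9 16/3 32/9 5 -5 E
3 4 8/5 2/5 8/5 6 -5 S
4 32 160/53 688/53 160/53 6 -6 E
5 16/5 80/49 -8/245 80/49 7 -6 S
final 7 -7 E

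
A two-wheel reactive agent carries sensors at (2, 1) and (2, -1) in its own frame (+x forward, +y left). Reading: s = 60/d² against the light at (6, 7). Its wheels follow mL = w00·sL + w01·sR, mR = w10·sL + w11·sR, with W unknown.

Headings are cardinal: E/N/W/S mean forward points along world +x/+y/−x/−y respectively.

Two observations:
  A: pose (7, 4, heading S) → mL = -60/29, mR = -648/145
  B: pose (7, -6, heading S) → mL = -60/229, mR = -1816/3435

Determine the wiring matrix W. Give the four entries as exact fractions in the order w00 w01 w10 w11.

-1 0 -1 -1

obs A: pose=(7,4,S) → sL=60/29, sR=12/5, mL=-60/29, mR=-648/145
obs B: pose=(7,-6,S) → sL=60/229, sR=4/15, mL=-60/229, mR=-1816/3435
sensor matrix S = [[60/29, 12/5], [60/229, 4/15]]; det S = -512/6641
solve [mL_A; mL_B] = S·[w00; w01] and [mR_A; mR_B] = S·[w10; w11]:
  w00 = -1, w01 = 0, w10 = -1, w11 = -1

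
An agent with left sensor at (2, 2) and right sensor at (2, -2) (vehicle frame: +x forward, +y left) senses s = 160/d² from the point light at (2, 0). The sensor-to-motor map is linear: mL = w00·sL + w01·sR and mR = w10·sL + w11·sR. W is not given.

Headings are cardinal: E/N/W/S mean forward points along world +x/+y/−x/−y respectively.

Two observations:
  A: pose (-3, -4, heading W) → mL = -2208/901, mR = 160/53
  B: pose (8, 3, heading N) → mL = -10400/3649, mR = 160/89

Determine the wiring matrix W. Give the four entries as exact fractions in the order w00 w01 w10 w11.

-1/2 -1/2 0 1

obs A: pose=(-3,-4,W) → sL=32/17, sR=160/53, mL=-2208/901, mR=160/53
obs B: pose=(8,3,N) → sL=160/41, sR=160/89, mL=-10400/3649, mR=160/89
sensor matrix S = [[32/17, 160/53], [160/41, 160/89]]; det S = -27607040/3287749
solve [mL_A; mL_B] = S·[w00; w01] and [mR_A; mR_B] = S·[w10; w11]:
  w00 = -1/2, w01 = -1/2, w10 = 0, w11 = 1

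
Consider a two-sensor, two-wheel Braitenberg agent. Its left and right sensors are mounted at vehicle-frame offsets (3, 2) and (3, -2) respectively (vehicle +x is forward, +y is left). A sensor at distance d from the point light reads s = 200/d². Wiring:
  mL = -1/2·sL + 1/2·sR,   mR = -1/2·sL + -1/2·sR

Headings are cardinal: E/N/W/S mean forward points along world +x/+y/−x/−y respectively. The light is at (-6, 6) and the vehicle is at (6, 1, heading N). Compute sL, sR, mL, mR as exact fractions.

left sensor world pos  = (4, 4); dL² = 104
right sensor world pos = (8, 4); dR² = 200
sL = 200/104 = 25/13
sR = 200/200 = 1
mL = -1/2·sL + 1/2·sR = -6/13
mR = -1/2·sL + -1/2·sR = -19/13

25/13 1 -6/13 -19/13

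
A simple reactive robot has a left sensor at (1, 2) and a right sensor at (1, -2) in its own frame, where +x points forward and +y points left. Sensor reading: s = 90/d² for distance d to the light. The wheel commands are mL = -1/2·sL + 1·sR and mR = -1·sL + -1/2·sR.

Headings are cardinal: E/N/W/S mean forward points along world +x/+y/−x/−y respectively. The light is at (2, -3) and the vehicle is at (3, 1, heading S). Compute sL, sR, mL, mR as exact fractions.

5 9 13/2 -19/2

left sensor world pos  = (5, 0); dL² = 18
right sensor world pos = (1, 0); dR² = 10
sL = 90/18 = 5
sR = 90/10 = 9
mL = -1/2·sL + 1·sR = 13/2
mR = -1·sL + -1/2·sR = -19/2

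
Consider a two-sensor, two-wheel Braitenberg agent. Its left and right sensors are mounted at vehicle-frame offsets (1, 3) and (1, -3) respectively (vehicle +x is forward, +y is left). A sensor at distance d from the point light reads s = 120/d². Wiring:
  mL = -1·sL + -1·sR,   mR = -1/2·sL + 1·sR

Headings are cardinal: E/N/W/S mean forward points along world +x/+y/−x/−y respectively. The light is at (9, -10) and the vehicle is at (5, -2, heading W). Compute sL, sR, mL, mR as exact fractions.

left sensor world pos  = (4, -5); dL² = 50
right sensor world pos = (4, 1); dR² = 146
sL = 120/50 = 12/5
sR = 120/146 = 60/73
mL = -1·sL + -1·sR = -1176/365
mR = -1/2·sL + 1·sR = -138/365

12/5 60/73 -1176/365 -138/365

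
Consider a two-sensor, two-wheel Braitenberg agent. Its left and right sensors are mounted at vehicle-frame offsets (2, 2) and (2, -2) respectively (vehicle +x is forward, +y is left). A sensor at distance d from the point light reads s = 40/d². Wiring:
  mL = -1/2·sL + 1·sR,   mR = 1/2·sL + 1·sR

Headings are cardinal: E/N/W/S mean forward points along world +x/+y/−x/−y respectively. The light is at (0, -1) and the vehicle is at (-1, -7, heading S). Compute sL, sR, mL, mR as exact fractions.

left sensor world pos  = (1, -9); dL² = 65
right sensor world pos = (-3, -9); dR² = 73
sL = 40/65 = 8/13
sR = 40/73 = 40/73
mL = -1/2·sL + 1·sR = 228/949
mR = 1/2·sL + 1·sR = 812/949

8/13 40/73 228/949 812/949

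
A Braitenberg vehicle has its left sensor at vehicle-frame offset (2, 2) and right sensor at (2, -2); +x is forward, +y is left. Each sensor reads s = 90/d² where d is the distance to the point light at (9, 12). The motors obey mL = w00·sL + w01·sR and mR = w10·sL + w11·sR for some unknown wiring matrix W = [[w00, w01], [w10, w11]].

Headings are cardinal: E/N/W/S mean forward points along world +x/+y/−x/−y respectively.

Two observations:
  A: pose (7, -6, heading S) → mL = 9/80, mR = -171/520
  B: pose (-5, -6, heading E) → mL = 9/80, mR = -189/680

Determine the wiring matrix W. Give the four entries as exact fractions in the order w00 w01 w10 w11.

obs A: pose=(7,-6,S) → sL=9/40, sR=45/208, mL=9/80, mR=-171/520
obs B: pose=(-5,-6,E) → sL=9/40, sR=45/272, mL=9/80, mR=-189/680
sensor matrix S = [[9/40, 45/208], [9/40, 45/272]]; det S = -81/7072
solve [mL_A; mL_B] = S·[w00; w01] and [mR_A; mR_B] = S·[w10; w11]:
  w00 = 1/2, w01 = 0, w10 = -1/2, w11 = -1

1/2 0 -1/2 -1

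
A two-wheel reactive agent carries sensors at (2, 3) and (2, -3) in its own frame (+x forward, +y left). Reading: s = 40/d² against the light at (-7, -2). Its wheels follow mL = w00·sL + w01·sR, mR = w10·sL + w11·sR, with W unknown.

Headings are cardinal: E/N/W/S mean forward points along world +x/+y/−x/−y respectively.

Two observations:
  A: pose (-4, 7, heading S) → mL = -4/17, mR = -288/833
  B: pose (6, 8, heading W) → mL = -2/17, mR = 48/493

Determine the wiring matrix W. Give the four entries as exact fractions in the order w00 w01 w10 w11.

-1/2 0 1 -1

obs A: pose=(-4,7,S) → sL=8/17, sR=40/49, mL=-4/17, mR=-288/833
obs B: pose=(6,8,W) → sL=4/17, sR=4/29, mL=-2/17, mR=48/493
sensor matrix S = [[8/17, 40/49], [4/17, 4/29]]; det S = -3072/24157
solve [mL_A; mL_B] = S·[w00; w01] and [mR_A; mR_B] = S·[w10; w11]:
  w00 = -1/2, w01 = 0, w10 = 1, w11 = -1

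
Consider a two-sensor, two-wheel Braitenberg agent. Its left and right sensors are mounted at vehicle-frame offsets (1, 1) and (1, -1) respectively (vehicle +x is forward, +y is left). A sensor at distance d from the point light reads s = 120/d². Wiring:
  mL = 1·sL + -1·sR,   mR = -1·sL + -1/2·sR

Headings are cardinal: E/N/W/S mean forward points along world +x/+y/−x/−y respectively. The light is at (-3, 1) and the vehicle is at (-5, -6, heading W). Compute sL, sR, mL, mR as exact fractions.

120/73 8/3 -224/219 -652/219

left sensor world pos  = (-6, -7); dL² = 73
right sensor world pos = (-6, -5); dR² = 45
sL = 120/73 = 120/73
sR = 120/45 = 8/3
mL = 1·sL + -1·sR = -224/219
mR = -1·sL + -1/2·sR = -652/219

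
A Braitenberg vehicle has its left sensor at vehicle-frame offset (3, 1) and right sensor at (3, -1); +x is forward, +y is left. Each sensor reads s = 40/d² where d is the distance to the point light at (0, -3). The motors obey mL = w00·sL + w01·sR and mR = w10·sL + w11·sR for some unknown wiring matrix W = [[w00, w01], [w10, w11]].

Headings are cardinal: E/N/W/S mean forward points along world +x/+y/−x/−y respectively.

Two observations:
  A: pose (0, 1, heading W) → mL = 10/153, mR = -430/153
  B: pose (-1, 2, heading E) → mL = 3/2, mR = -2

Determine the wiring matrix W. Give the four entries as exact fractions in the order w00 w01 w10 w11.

-1/2 1 -1 -1/2

obs A: pose=(0,1,W) → sL=20/9, sR=20/17, mL=10/153, mR=-430/153
obs B: pose=(-1,2,E) → sL=1, sR=2, mL=3/2, mR=-2
sensor matrix S = [[20/9, 20/17], [1, 2]]; det S = 500/153
solve [mL_A; mL_B] = S·[w00; w01] and [mR_A; mR_B] = S·[w10; w11]:
  w00 = -1/2, w01 = 1, w10 = -1, w11 = -1/2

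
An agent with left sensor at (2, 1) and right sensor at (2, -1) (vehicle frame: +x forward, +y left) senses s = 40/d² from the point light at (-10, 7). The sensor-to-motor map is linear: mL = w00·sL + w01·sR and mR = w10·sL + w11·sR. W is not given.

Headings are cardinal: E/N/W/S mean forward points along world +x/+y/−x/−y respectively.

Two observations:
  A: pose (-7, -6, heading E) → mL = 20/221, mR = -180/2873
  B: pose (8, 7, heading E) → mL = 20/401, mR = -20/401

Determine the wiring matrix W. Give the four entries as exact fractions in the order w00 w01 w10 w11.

0 1/2 1/2 -1

obs A: pose=(-7,-6,E) → sL=40/169, sR=40/221, mL=20/221, mR=-180/2873
obs B: pose=(8,7,E) → sL=40/401, sR=40/401, mL=20/401, mR=-20/401
sensor matrix S = [[40/169, 40/221], [40/401, 40/401]]; det S = 6400/1152073
solve [mL_A; mL_B] = S·[w00; w01] and [mR_A; mR_B] = S·[w10; w11]:
  w00 = 0, w01 = 1/2, w10 = 1/2, w11 = -1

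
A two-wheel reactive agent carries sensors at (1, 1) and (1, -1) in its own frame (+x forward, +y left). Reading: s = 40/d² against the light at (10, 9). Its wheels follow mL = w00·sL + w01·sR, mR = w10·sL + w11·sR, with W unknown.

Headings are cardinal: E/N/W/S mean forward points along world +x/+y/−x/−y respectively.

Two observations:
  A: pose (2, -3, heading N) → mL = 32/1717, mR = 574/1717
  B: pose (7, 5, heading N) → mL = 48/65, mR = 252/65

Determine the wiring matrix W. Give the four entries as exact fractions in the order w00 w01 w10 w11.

obs A: pose=(2,-3,N) → sL=20/101, sR=4/17, mL=32/1717, mR=574/1717
obs B: pose=(7,5,N) → sL=8/5, sR=40/13, mL=48/65, mR=252/65
sensor matrix S = [[20/101, 4/17], [8/5, 40/13]]; det S = 25984/111605
solve [mL_A; mL_B] = S·[w00; w01] and [mR_A; mR_B] = S·[w10; w11]:
  w00 = -1/2, w01 = 1/2, w10 = 1/2, w11 = 1

-1/2 1/2 1/2 1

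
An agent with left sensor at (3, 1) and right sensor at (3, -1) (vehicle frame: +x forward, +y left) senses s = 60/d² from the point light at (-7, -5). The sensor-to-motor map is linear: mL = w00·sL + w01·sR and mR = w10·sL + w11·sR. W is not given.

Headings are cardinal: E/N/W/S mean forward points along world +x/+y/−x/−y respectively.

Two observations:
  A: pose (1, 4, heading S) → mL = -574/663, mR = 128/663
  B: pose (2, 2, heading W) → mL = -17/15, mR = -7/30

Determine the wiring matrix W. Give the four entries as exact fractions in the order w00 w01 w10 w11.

-1 -1/2 -1 1

obs A: pose=(1,4,S) → sL=20/39, sR=12/17, mL=-574/663, mR=128/663
obs B: pose=(2,2,W) → sL=5/6, sR=3/5, mL=-17/15, mR=-7/30
sensor matrix S = [[20/39, 12/17], [5/6, 3/5]]; det S = -62/221
solve [mL_A; mL_B] = S·[w00; w01] and [mR_A; mR_B] = S·[w10; w11]:
  w00 = -1, w01 = -1/2, w10 = -1, w11 = 1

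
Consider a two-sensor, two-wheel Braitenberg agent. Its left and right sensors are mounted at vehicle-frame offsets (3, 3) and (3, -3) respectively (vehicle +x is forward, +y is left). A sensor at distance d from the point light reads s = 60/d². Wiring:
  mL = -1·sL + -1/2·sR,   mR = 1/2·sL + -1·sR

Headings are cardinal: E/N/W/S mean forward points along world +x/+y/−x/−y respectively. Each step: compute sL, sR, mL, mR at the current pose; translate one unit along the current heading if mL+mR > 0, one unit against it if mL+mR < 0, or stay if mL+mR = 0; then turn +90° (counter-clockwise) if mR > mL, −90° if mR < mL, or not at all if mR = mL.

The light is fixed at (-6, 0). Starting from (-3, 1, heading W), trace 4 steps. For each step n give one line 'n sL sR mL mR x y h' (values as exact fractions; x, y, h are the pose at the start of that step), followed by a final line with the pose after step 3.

n=0: pose=(-3,1,W); sL=15, sR=15/4; mL=-135/8, mR=15/4; mL+mR=-105/8 → advance -1; mR−mL=165/8 → turn +1·90°
n=1: pose=(-2,1,S); sL=60/53, sR=12; mL=-378/53, mR=-606/53; mL+mR=-984/53 → advance -1; mR−mL=-228/53 → turn -1·90°
n=2: pose=(-2,2,W); sL=30, sR=30/13; mL=-405/13, mR=165/13; mL+mR=-240/13 → advance -1; mR−mL=570/13 → turn +1·90°
n=3: pose=(-1,2,S); sL=12/13, sR=12; mL=-90/13, mR=-150/13; mL+mR=-240/13 → advance -1; mR−mL=-60/13 → turn -1·90°

0 15 15/4 -135/8 15/4 -3 1 W
1 60/53 12 -378/53 -606/53 -2 1 S
2 30 30/13 -405/13 165/13 -2 2 W
3 12/13 12 -90/13 -150/13 -1 2 S
final -1 3 W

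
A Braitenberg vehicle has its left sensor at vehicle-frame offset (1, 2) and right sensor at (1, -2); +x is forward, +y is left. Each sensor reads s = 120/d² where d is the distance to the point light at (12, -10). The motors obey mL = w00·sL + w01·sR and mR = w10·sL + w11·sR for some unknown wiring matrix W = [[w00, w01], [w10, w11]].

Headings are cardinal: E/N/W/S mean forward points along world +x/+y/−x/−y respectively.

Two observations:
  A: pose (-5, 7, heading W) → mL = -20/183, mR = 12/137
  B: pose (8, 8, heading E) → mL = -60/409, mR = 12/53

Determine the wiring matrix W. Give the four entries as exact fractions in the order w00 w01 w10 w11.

-1/2 0 0 1/2

obs A: pose=(-5,7,W) → sL=40/183, sR=24/137, mL=-20/183, mR=12/137
obs B: pose=(8,8,E) → sL=120/409, sR=24/53, mL=-60/409, mR=12/53
sensor matrix S = [[40/183, 24/137], [120/409, 24/53]]; det S = 8619520/181154689
solve [mL_A; mL_B] = S·[w00; w01] and [mR_A; mR_B] = S·[w10; w11]:
  w00 = -1/2, w01 = 0, w10 = 0, w11 = 1/2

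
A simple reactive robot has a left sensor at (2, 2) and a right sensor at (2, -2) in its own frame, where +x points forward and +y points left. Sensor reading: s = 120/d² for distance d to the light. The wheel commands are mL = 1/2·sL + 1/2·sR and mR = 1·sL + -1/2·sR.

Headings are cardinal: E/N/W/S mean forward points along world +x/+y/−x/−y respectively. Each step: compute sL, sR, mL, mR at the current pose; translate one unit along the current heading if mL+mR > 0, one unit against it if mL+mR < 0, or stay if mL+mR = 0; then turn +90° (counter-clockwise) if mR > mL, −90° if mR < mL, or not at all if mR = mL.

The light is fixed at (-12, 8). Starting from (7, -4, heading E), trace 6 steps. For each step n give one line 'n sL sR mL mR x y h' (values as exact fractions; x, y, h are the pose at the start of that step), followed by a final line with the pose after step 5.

n=0: pose=(7,-4,E); sL=120/541, sR=120/637; mL=70680/344617, mR=43980/344617; mL+mR=180/541 → advance +1; mR−mL=-26700/344617 → turn -1·90°
n=1: pose=(8,-4,S); sL=3/17, sR=3/13; mL=45/221, mR=27/442; mL+mR=9/34 → advance +1; mR−mL=-63/442 → turn -1·90°
n=2: pose=(8,-5,W); sL=40/183, sR=24/89; mL=3976/16287, mR=1364/16287; mL+mR=20/61 → advance +1; mR−mL=-2612/16287 → turn -1·90°
n=3: pose=(7,-5,N); sL=12/41, sR=60/281; mL=2916/11521, mR=2142/11521; mL+mR=18/41 → advance +1; mR−mL=-774/11521 → turn -1·90°
n=4: pose=(7,-4,E); sL=120/541, sR=120/637; mL=70680/344617, mR=43980/344617; mL+mR=180/541 → advance +1; mR−mL=-26700/344617 → turn -1·90°
n=5: pose=(8,-4,S); sL=3/17, sR=3/13; mL=45/221, mR=27/442; mL+mR=9/34 → advance +1; mR−mL=-63/442 → turn -1·90°

0 120/541 120/637 70680/344617 43980/344617 7 -4 E
1 3/17 3/13 45/221 27/442 8 -4 S
2 40/183 24/89 3976/16287 1364/16287 8 -5 W
3 12/41 60/281 2916/11521 2142/11521 7 -5 N
4 120/541 120/637 70680/344617 43980/344617 7 -4 E
5 3/17 3/13 45/221 27/442 8 -4 S
final 8 -5 W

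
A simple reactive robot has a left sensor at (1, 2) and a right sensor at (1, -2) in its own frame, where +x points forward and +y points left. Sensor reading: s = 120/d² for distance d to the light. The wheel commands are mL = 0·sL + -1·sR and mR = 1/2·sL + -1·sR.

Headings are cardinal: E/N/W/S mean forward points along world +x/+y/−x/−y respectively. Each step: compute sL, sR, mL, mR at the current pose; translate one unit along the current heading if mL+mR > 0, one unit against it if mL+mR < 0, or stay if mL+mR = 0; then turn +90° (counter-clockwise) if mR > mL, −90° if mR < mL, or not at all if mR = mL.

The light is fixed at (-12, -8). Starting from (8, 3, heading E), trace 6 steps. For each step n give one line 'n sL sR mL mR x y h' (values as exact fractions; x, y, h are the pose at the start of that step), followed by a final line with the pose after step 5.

0 12/61 20/87 -20/87 -698/5307 8 3 E
1 120/433 8/39 -8/39 -1124/16887 7 3 N
2 30/97 10/39 -10/39 -385/3783 7 2 W
3 24/113 8/27 -8/27 -580/3051 8 2 S
4 12/61 20/87 -20/87 -698/5307 8 3 E
5 120/433 8/39 -8/39 -1124/16887 7 3 N
final 7 2 W

n=0: pose=(8,3,E); sL=12/61, sR=20/87; mL=-20/87, mR=-698/5307; mL+mR=-1918/5307 → advance -1; mR−mL=6/61 → turn +1·90°
n=1: pose=(7,3,N); sL=120/433, sR=8/39; mL=-8/39, mR=-1124/16887; mL+mR=-4588/16887 → advance -1; mR−mL=60/433 → turn +1·90°
n=2: pose=(7,2,W); sL=30/97, sR=10/39; mL=-10/39, mR=-385/3783; mL+mR=-1355/3783 → advance -1; mR−mL=15/97 → turn +1·90°
n=3: pose=(8,2,S); sL=24/113, sR=8/27; mL=-8/27, mR=-580/3051; mL+mR=-1484/3051 → advance -1; mR−mL=12/113 → turn +1·90°
n=4: pose=(8,3,E); sL=12/61, sR=20/87; mL=-20/87, mR=-698/5307; mL+mR=-1918/5307 → advance -1; mR−mL=6/61 → turn +1·90°
n=5: pose=(7,3,N); sL=120/433, sR=8/39; mL=-8/39, mR=-1124/16887; mL+mR=-4588/16887 → advance -1; mR−mL=60/433 → turn +1·90°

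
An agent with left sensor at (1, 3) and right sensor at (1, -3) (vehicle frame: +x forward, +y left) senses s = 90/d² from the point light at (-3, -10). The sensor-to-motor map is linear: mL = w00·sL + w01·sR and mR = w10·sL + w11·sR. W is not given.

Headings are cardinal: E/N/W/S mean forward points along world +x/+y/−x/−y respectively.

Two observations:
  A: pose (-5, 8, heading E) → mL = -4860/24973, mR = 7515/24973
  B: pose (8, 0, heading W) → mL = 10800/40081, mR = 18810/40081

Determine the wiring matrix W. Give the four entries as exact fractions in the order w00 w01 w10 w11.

obs A: pose=(-5,8,E) → sL=45/221, sR=45/113, mL=-4860/24973, mR=7515/24973
obs B: pose=(8,0,W) → sL=90/149, sR=90/269, mL=10800/40081, mR=18810/40081
sensor matrix S = [[45/221, 45/113], [90/149, 90/269]]; det S = -172578600/1000942813
solve [mL_A; mL_B] = S·[w00; w01] and [mR_A; mR_B] = S·[w10; w11]:
  w00 = 1, w01 = -1, w10 = 1/2, w11 = 1/2

1 -1 1/2 1/2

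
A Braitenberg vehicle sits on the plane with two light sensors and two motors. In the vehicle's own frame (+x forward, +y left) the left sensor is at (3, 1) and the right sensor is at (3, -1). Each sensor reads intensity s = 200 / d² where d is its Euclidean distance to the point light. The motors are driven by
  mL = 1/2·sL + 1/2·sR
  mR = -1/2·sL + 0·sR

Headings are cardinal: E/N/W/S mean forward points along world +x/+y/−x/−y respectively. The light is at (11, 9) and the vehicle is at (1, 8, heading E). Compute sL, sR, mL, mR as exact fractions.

left sensor world pos  = (4, 9); dL² = 49
right sensor world pos = (4, 7); dR² = 53
sL = 200/49 = 200/49
sR = 200/53 = 200/53
mL = 1/2·sL + 1/2·sR = 10200/2597
mR = -1/2·sL + 0·sR = -100/49

200/49 200/53 10200/2597 -100/49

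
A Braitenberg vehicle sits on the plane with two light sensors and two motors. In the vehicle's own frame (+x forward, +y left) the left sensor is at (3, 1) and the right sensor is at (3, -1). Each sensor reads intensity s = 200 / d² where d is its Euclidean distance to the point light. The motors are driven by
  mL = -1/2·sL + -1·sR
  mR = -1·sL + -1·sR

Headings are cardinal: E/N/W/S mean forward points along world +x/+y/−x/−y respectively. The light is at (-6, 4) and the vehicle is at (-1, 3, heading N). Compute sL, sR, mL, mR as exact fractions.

10 5 -10 -15

left sensor world pos  = (-2, 6); dL² = 20
right sensor world pos = (0, 6); dR² = 40
sL = 200/20 = 10
sR = 200/40 = 5
mL = -1/2·sL + -1·sR = -10
mR = -1·sL + -1·sR = -15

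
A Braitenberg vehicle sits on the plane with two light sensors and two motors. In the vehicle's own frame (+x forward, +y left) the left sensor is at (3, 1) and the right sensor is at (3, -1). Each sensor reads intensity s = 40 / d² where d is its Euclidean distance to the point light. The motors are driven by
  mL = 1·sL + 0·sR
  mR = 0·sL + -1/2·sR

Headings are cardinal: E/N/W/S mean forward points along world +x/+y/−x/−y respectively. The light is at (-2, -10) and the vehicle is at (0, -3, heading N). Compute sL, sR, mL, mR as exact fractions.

40/101 40/109 40/101 -20/109

left sensor world pos  = (-1, 0); dL² = 101
right sensor world pos = (1, 0); dR² = 109
sL = 40/101 = 40/101
sR = 40/109 = 40/109
mL = 1·sL + 0·sR = 40/101
mR = 0·sL + -1/2·sR = -20/109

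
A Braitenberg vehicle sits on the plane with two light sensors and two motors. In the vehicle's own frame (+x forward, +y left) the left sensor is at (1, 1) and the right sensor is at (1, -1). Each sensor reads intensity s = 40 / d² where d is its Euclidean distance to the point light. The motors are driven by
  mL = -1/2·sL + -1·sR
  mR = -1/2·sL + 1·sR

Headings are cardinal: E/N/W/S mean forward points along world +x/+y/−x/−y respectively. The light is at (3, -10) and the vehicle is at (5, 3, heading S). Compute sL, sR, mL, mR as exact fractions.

left sensor world pos  = (6, 2); dL² = 153
right sensor world pos = (4, 2); dR² = 145
sL = 40/153 = 40/153
sR = 40/145 = 8/29
mL = -1/2·sL + -1·sR = -1804/4437
mR = -1/2·sL + 1·sR = 644/4437

40/153 8/29 -1804/4437 644/4437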